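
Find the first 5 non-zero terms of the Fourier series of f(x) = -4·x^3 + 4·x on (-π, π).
(56 - 8·π^2)·sin(x) + (-10 + 4·π^2)·sin(2·x) + (40/9 - 8·π^2/3)·sin(3·x) + (-11/4 + 2·π^2)·sin(4·x) + (248/125 - 8·π^2/5)·sin(5·x)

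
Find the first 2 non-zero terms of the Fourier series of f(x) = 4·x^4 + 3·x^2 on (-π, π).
(180 - 32·π^2)·cos(x) + π^2 + 4·π^4/5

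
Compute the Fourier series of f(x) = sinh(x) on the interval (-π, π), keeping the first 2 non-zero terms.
sin(x)·sinh(π)/π - 4·sin(2·x)·sinh(π)/(5·π)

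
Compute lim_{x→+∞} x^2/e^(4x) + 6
The quotient is an ∞/∞ indeterminate form as x → +∞.
The exponential denominator e^(4x) dominates the polynomial numerator (e^x ≫ x^2 as x → ∞), so the quotient → 0.
Adding the constant: 0 + 6 = 6. Limit = 6.

Final answer: 6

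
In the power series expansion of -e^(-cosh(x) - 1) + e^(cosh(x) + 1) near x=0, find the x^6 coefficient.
Expand to order 6: -e^(-cosh(x) - 1) + e^(cosh(x) + 1) = x^6·(e^(-2)/720 + 31·e^(2)/720) + x^4·(-e^(-2)/12 + e^(2)/6) + x^2·(e^(-2)/2 + e^(2)/2) - e^(-2) + e^(2) + O(x^7).
The coefficient of x^6 is e^(-2)/720 + 31·e^(2)/720.

Final answer: e^(-2)/720 + 31·e^(2)/720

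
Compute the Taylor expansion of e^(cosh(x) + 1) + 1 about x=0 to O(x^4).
x^2·e^(2)/2 + 1 + e^(2)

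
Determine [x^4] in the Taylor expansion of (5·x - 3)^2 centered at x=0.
Expand to order 4: (5·x - 3)^2 = 25·x^2 - 30·x + 9 + O(x^5).
The coefficient of x^4 is 0.

Final answer: 0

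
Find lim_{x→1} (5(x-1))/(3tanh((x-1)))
Both numerator and denominator → 0 as x → 1; this is a 0/0 indeterminate form.
Expand each to leading order near x = 1: numerator ~ 5·(x - 1), denominator ~ 3·(x - 1).
The limit of the ratio is 5/3.

Final answer: 5/3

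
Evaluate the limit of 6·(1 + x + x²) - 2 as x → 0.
Direct substitution at x = 0 gives 4.

Final answer: 4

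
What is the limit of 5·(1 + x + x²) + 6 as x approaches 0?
Direct substitution at x = 0 gives 11.

Final answer: 11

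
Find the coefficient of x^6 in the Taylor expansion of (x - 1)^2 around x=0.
Expand to order 6: (x - 1)^2 = x^2 - 2·x + 1 + O(x^7).
The coefficient of x^6 is 0.

Final answer: 0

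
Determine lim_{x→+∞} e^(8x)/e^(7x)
This is an ∞/∞ indeterminate form as x → +∞.
Rewrite e^(8x)/e^(7x) = e^((8−7)x) = e^(x); the exponent coefficient is 1 > 0 so e^(x) → ∞.
Limit = ∞.

Final answer: ∞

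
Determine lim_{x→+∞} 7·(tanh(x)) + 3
Evaluate the dominant behaviour as x → +∞; each term tends to a finite value or vanishes.
Limit = 10.

Final answer: 10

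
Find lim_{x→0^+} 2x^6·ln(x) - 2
The product is a 0·∞ indeterminate form at x → 0⁺.
Rewrite the product as 2·ln(x) / x^(-6) and apply L'Hôpital, or use the standard hierarchy x^(-6) ≫ |ln x| as x → 0⁺.
The indeterminate product → 0, so the limit = -2.

Final answer: -2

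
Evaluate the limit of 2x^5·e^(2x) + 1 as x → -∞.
The product is a 0·∞ indeterminate form at x → -∞.
Rewrite the product as 2x^5 / e^(-2x) (an ∞/∞ form) and apply L'Hôpital, or use the standard hierarchy e^(2|x|) ≫ |x^5| as x → -∞.
The indeterminate product → 0, so the limit = 1.

Final answer: 1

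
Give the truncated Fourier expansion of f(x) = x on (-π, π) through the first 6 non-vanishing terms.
2·sin(x) - sin(2·x) + 2·sin(3·x)/3 - sin(4·x)/2 + 2·sin(5·x)/5 - sin(6·x)/3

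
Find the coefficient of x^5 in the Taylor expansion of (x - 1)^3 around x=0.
Expand to order 5: (x - 1)^3 = x^3 - 3·x^2 + 3·x - 1 + O(x^6).
The coefficient of x^5 is 0.

Final answer: 0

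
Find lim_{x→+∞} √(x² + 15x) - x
This is an ∞ − ∞ indeterminate form.
Multiply and divide by the conjugate √(x²+15x) + x; the x² terms cancel, leaving (15x)/(√(x²+15x)+x) → 15/2.
Limit = 15/2.

Final answer: 15/2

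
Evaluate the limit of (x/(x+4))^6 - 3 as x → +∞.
As x → +∞: x/(x+4) = 1/(1 + 4/x) → 1, and the 6th power of a limit-1 base also → 1; with the additive constant, 1 - 3 = -2.
Limit = -2.

Final answer: -2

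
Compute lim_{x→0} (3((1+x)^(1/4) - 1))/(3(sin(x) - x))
Both numerator and denominator → 0 as x → 0; this is a 0/0 indeterminate form.
Expand each to leading order near x = 0: numerator ~ 3·x/4, denominator ~ -x^3/2.
The limit of the ratio is -∞.

Final answer: -∞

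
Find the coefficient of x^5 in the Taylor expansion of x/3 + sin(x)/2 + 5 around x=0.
Expand to order 5: x/3 + sin(x)/2 + 5 = x^5/240 - x^3/12 + 5·x/6 + 5 + O(x^6).
The coefficient of x^5 is 1/240.

Final answer: 1/240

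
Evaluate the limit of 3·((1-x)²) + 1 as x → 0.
Direct substitution at x = 0 gives 4.

Final answer: 4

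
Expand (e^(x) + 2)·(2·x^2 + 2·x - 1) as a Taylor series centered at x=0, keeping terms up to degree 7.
97·x^7/5040 + 71·x^6/720 + 49·x^5/120 + 31·x^4/24 + 17·x^3/6 + 15·x^2/2 + 5·x - 3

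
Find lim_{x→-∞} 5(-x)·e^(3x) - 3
The product is a 0·∞ indeterminate form at x → -∞.
Rewrite the product as 5(-x) / e^(-3x) (an ∞/∞ form) and apply L'Hôpital, or use the standard hierarchy e^(3|x|) ≫ |(-x)| as x → -∞.
The indeterminate product → 0, so the limit = -3.

Final answer: -3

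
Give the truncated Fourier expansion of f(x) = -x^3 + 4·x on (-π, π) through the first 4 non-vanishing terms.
(20 - 2·π^2)·sin(x) + (-11/2 + π^2)·sin(2·x) + (28/9 - 2·π^2/3)·sin(3·x) + (-35/16 + π^2/2)·sin(4·x)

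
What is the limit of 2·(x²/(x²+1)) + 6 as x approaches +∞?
Evaluate the dominant behaviour as x → +∞; each term tends to a finite value or vanishes.
Limit = 8.

Final answer: 8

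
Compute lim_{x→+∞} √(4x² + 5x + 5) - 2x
As x → +∞: multiply by the conjugate to get (5x+5)/(√(4x²+5x+5)+2x); the denominator ~ 4x, so the limit is 5/4.
Limit = 5/4.

Final answer: 5/4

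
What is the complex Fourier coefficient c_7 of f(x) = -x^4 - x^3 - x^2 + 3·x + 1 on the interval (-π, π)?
Compute the real Fourier coefficients first: a_7 = 148/2401 + 8·π^2/49, b_7 = 306/343 - 2·π^2/7.
Then c_7 = (a_7 − i·b_7)/2 = 74/2401 + 4·π^2/49 - 153·i/343 + i·π^2/7.

Final answer: 74/2401 + 4·π^2/49 - 153·i/343 + i·π^2/7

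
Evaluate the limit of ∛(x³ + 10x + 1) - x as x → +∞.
This is an ∞ − ∞ indeterminate form.
Multiply by (A² + AB + B²)/(A² + AB + B²) where A = ∛(x³+10x + 1), B = x to use A³ − B³ = (A−B)(A²+AB+B²); the x³ terms cancel, leaving (10x + 1)/(A²+AB+B²) with denominator ~ 3x², so the limit is 0.
Limit = 0.

Final answer: 0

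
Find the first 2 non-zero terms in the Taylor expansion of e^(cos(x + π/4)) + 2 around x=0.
-√(2)·x·e^(√(2)/2)/2 + 2 + e^(√(2)/2)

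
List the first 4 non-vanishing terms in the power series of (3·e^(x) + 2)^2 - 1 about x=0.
14·x^3 + 24·x^2 + 30·x + 24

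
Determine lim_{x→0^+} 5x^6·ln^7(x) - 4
The product is a 0·∞ indeterminate form at x → 0⁺.
Rewrite the product as 5·ln^7(x) / x^(-6) and apply L'Hôpital, or use the standard hierarchy x^(-6) ≫ |ln x|^7 as x → 0⁺.
The indeterminate product → 0, so the limit = -4.

Final answer: -4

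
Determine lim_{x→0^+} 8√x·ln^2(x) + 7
The product is a 0·∞ indeterminate form at x → 0⁺.
Rewrite the product as 8·ln^2(x) / x^(-1/2) and apply L'Hôpital, or use the standard hierarchy x^(-1/2) ≫ |ln x|^2 as x → 0⁺.
The indeterminate product → 0, so the limit = 7.

Final answer: 7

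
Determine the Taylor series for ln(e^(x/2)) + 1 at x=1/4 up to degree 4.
9/8 + (x - 1/4)/2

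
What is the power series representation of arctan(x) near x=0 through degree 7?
-x^7/7 + x^5/5 - x^3/3 + x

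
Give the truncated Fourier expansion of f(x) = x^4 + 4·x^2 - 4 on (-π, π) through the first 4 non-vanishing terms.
(32 - 8·π^2)·cos(x) + (1 + 2·π^2)·cos(2·x) + (-8·π^2/9 - 32/27)·cos(3·x) - 4 + 4·π^2/3 + π^4/5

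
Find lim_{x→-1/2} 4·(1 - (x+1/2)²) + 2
Direct substitution at x = -1/2 gives 6.

Final answer: 6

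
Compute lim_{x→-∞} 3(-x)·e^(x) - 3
The product is a 0·∞ indeterminate form at x → -∞.
Rewrite the product as 3(-x) / e^(-x) (an ∞/∞ form) and apply L'Hôpital, or use the standard hierarchy e^(|x|) ≫ |(-x)| as x → -∞.
The indeterminate product → 0, so the limit = -3.

Final answer: -3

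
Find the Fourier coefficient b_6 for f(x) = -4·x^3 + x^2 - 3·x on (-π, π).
b_6 = (1/π) ∫_{-π}^{π} f(x)·sin(6x) dx.
Evaluate the integral (use parity and integration by parts as needed): b_6 = 7/9 + 4·π^2/3.

Final answer: 7/9 + 4·π^2/3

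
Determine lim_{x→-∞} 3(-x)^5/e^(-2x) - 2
The quotient is an ∞/∞ indeterminate form as x → -∞.
Compare growth rates of the dominant terms (exponentials ≫ polynomials ≫ logarithms), or apply L'Hôpital's rule; the quotient → 0.
Adding the constant: 0 - 2 = -2. Limit = -2.

Final answer: -2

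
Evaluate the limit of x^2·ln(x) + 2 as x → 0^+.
The product is a 0·∞ indeterminate form at x → 0⁺.
Rewrite the product as ln(x) / x^(-2) and apply L'Hôpital, or use the standard hierarchy x^(-2) ≫ |ln x| as x → 0⁺.
The indeterminate product → 0, so the limit = 2.

Final answer: 2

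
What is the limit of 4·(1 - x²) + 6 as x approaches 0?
Direct substitution at x = 0 gives 10.

Final answer: 10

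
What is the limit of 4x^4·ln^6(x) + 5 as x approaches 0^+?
The product is a 0·∞ indeterminate form at x → 0⁺.
Rewrite the product as 4·ln^6(x) / x^(-4) and apply L'Hôpital, or use the standard hierarchy x^(-4) ≫ |ln x|^6 as x → 0⁺.
The indeterminate product → 0, so the limit = 5.

Final answer: 5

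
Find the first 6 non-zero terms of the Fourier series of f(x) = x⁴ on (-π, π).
(48 - 8·π^2)·cos(x) + (-3 + 2·π^2)·cos(2·x) + (16/27 - 8·π^2/9)·cos(3·x) + (-3/16 + π^2/2)·cos(4·x) + (48/625 - 8·π^2/25)·cos(5·x) + π^4/5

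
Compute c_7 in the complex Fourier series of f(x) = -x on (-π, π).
Compute the real Fourier coefficients first: a_7 = 0, b_7 = -2/7.
Then c_7 = (a_7 − i·b_7)/2 = i/7.

Final answer: i/7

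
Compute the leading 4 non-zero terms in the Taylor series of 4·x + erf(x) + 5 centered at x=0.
x^5/(5·√(π)) - 2·x^3/(3·√(π)) + x·(2/√(π) + 4) + 5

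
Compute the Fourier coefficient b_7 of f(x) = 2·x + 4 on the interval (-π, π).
b_7 = (1/π) ∫_{-π}^{π} f(x)·sin(7x) dx.
Evaluate the integral (use parity and integration by parts as needed): b_7 = 4/7.

Final answer: 4/7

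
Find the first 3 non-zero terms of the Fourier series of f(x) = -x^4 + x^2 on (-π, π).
(-52 + 8·π^2)·cos(x) + (4 - 2·π^2)·cos(2·x) - π^4/5 + π^2/3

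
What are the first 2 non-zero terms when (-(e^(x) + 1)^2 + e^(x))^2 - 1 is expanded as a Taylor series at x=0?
18·x + 8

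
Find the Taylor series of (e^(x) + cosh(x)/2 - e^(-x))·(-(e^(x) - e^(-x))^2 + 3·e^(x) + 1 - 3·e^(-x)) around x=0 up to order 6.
41·x^6/1440 - 43·x^5/12 + 113·x^4/48 - 17·x^3/3 + 41·x^2/4 + 5·x + 1/2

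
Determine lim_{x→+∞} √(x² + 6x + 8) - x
This is an ∞ − ∞ indeterminate form.
Multiply and divide by the conjugate √(x²+6x + 8) + x; the x² terms cancel, leaving (6x + 8)/(√(x²+6x + 8)+x) → 6/2 = 3.
Limit = 3.

Final answer: 3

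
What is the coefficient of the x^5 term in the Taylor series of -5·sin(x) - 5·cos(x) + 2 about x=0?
Expand to order 5: -5·sin(x) - 5·cos(x) + 2 = -x^5/24 - 5·x^4/24 + 5·x^3/6 + 5·x^2/2 - 5·x - 3 + O(x^6).
The coefficient of x^5 is -1/24.

Final answer: -1/24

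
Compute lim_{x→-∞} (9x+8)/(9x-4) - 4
Evaluate the dominant behaviour as x → -∞; each term tends to a finite value or vanishes.
Limit = -3.

Final answer: -3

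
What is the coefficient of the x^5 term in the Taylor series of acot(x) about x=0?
Expand to order 5: acot(x) = -x^5/5 + x^3/3 - x + π/2 + O(x^6).
The coefficient of x^5 is -1/5.

Final answer: -1/5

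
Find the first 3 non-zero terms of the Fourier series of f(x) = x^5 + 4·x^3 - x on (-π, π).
(-32·π^2 + 190 + 2·π^4)·sin(x) + (-π^4 - 1/2 + π^2)·sin(2·x) + (-118/81 + 32·π^2/27 + 2·π^4/3)·sin(3·x)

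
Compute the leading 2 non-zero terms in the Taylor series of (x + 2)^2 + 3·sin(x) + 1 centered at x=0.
7·x + 5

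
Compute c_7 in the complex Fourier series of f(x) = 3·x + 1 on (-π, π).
Compute the real Fourier coefficients first: a_7 = 0, b_7 = 6/7.
Then c_7 = (a_7 − i·b_7)/2 = -3·i/7.

Final answer: -3·i/7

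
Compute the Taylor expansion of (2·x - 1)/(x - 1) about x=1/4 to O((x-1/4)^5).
2/3 - 16·(x - 1/4)/9 - 64·(x - 1/4)^2/27 - 256·(x - 1/4)^3/81 - 1024·(x - 1/4)^4/243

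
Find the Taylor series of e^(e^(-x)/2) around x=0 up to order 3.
-11·x^3·e^(1/2)/48 + 3·x^2·e^(1/2)/8 - x·e^(1/2)/2 + e^(1/2)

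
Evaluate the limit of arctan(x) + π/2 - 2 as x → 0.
Direct substitution at x = 0 gives -2 + π/2.

Final answer: -2 + π/2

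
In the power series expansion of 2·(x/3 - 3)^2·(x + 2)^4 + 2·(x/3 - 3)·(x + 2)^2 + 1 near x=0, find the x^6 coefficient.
Expand to order 6: 2·(x/3 - 3)^2·(x + 2)^4 + 2·(x/3 - 3)·(x + 2)^2 + 1 = 2·x^6/9 - 20·x^5/9 - 26·x^4/3 + 502·x^3/9 + 2738·x^2/9 + 1472·x/3 + 265 + O(x^7).
The coefficient of x^6 is 2/9.

Final answer: 2/9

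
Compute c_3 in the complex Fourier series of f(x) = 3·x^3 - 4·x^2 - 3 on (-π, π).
Compute the real Fourier coefficients first: a_3 = 16/9, b_3 = -4/3 + 2·π^2.
Then c_3 = (a_3 − i·b_3)/2 = 8/9 - i·π^2 + 2·i/3.

Final answer: 8/9 - i·π^2 + 2·i/3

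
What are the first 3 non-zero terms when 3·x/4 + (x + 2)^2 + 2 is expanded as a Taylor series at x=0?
x^2 + 19·x/4 + 6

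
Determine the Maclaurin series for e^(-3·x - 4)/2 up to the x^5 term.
-81·x^5·e^(-4)/80 + 27·x^4·e^(-4)/16 - 9·x^3·e^(-4)/4 + 9·x^2·e^(-4)/4 - 3·x·e^(-4)/2 + e^(-4)/2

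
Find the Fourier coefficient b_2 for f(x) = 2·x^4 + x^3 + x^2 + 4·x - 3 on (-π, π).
b_2 = (1/π) ∫_{-π}^{π} f(x)·sin(2x) dx.
Evaluate the integral (use parity and integration by parts as needed): b_2 = -π^2 - 5/2.

Final answer: -π^2 - 5/2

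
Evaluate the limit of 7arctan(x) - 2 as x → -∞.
Evaluate the dominant behaviour as x → -∞; each term tends to a finite value or vanishes.
Limit = -7·π/2 - 2.

Final answer: -7·π/2 - 2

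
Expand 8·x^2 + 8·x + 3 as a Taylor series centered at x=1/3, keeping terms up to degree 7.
59/9 + 40·(x - 1/3)/3 + 8·(x - 1/3)^2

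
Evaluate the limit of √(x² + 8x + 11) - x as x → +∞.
As x → +∞: multiply by the conjugate to get (8x+11)/(√(x²+8x+11)+x); the denominator ~ 2x, so the limit is 8/2 = 4.
Limit = 4.

Final answer: 4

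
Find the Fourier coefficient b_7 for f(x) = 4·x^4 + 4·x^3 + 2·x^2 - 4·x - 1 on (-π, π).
b_7 = (1/π) ∫_{-π}^{π} f(x)·sin(7x) dx.
Evaluate the integral (use parity and integration by parts as needed): b_7 = -440/343 + 8·π^2/7.

Final answer: -440/343 + 8·π^2/7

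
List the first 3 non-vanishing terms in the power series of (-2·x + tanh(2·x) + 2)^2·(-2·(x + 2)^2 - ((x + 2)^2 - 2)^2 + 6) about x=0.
-88·x^2 - 96·x - 24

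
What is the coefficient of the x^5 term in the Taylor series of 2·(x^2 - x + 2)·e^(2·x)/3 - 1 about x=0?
Expand to order 5: 2·(x^2 - x + 2)·e^(2·x)/3 - 1 = 4·x^5/5 + 4·x^4/3 + 16·x^3/9 + 2·x^2 + 2·x + 1/3 + O(x^6).
The coefficient of x^5 is 4/5.

Final answer: 4/5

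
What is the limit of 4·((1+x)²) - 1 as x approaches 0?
Direct substitution at x = 0 gives 3.

Final answer: 3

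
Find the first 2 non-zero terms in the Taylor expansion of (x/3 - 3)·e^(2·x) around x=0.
-17·x/3 - 3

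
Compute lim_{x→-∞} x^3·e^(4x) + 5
The product is a 0·∞ indeterminate form at x → -∞.
Rewrite the product as x^3 / e^(-4x) (an ∞/∞ form) and apply L'Hôpital, or use the standard hierarchy e^(4|x|) ≫ |x^3| as x → -∞.
The indeterminate product → 0, so the limit = 5.

Final answer: 5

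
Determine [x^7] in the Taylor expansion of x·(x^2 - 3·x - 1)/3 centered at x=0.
Expand to order 7: x·(x^2 - 3·x - 1)/3 = x^3/3 - x^2 - x/3 + O(x^8).
The coefficient of x^7 is 0.

Final answer: 0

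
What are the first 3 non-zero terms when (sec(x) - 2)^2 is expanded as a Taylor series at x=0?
-x^4/6 - x^2 + 1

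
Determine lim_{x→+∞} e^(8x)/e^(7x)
This is an ∞/∞ indeterminate form as x → +∞.
Rewrite e^(8x)/e^(7x) = e^((8−7)x) = e^(x); the exponent coefficient is 1 > 0 so e^(x) → ∞.
Limit = ∞.

Final answer: ∞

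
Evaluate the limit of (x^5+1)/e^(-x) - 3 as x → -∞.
The quotient is an ∞/∞ indeterminate form as x → -∞.
Compare growth rates of the dominant terms (exponentials ≫ polynomials ≫ logarithms), or apply L'Hôpital's rule; the quotient → 0.
Adding the constant: 0 - 3 = -3. Limit = -3.

Final answer: -3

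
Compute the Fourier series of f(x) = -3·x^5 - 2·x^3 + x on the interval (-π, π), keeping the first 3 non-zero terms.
(-694 - 6·π^4 + 116·π^2)·sin(x) + (-13·π^2 + 37/2 + 3·π^4)·sin(2·x) + (-2·π^4 - 38/27 + 28·π^2/9)·sin(3·x)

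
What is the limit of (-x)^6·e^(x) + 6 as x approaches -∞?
The product is a 0·∞ indeterminate form at x → -∞.
Rewrite the product as (-x)^6 / e^(-x) (an ∞/∞ form) and apply L'Hôpital, or use the standard hierarchy e^(|x|) ≫ |(-x)^6| as x → -∞.
The indeterminate product → 0, so the limit = 6.

Final answer: 6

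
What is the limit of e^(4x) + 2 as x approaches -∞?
Evaluate the dominant behaviour as x → -∞; each term tends to a finite value or vanishes.
Limit = 2.

Final answer: 2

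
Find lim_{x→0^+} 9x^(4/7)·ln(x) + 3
The product is a 0·∞ indeterminate form at x → 0⁺.
Rewrite the product as 9·ln(x) / x^(-4/7) and apply L'Hôpital, or use the standard hierarchy x^(-4/7) ≫ |ln x| as x → 0⁺.
The indeterminate product → 0, so the limit = 3.

Final answer: 3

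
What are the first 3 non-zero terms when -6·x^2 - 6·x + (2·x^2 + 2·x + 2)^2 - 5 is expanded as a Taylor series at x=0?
6·x^2 + 2·x - 1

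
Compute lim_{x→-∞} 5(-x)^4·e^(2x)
This is a 0·∞ indeterminate form at x → -∞.
Rewrite the product as 5(-x)^4 / e^(-2x) (an ∞/∞ form) and apply L'Hôpital, or use the standard hierarchy e^(2|x|) ≫ |(-x)^4| as x → -∞.
The indeterminate product → 0, so the limit = 0.

Final answer: 0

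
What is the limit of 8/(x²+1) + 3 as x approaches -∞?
Evaluate the dominant behaviour as x → -∞; each term tends to a finite value or vanishes.
Limit = 3.

Final answer: 3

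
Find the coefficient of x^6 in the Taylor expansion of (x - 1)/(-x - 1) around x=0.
Expand to order 6: (x - 1)/(-x - 1) = 2·x^6 - 2·x^5 + 2·x^4 - 2·x^3 + 2·x^2 - 2·x + 1 + O(x^7).
The coefficient of x^6 is 2.

Final answer: 2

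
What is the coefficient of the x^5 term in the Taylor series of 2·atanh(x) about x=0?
Expand to order 5: 2·atanh(x) = 2·x^5/5 + 2·x^3/3 + 2·x + O(x^6).
The coefficient of x^5 is 2/5.

Final answer: 2/5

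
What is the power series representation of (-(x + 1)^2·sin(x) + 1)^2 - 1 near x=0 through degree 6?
-89·x^6/90 + 179·x^5/60 + 19·x^4/3 + 7·x^3/3 - 3·x^2 - 2·x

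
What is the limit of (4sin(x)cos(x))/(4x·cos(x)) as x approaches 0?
Both numerator and denominator → 0 as x → 0; this is a 0/0 indeterminate form.
Expand each to leading order near x = 0: numerator ~ 4·x, denominator ~ 4·x.
The limit of the ratio is 1.

Final answer: 1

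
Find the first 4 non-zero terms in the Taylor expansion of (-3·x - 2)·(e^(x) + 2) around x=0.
-11·x^3/6 - 4·x^2 - 11·x - 6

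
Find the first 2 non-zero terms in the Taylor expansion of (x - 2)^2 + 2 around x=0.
6 - 4·x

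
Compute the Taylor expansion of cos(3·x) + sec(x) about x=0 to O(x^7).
-167·x^6/180 + 43·x^4/12 - 4·x^2 + 2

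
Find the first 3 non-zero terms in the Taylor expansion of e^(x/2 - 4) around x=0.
x^2·e^(-4)/8 + x·e^(-4)/2 + e^(-4)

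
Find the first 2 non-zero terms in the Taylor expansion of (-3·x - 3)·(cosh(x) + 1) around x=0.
-6·x - 6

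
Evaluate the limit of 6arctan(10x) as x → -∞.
Evaluate the dominant behaviour as x → -∞; each term tends to a finite value or vanishes.
Limit = -3·π.

Final answer: -3·π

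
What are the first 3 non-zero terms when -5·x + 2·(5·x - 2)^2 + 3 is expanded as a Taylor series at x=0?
50·x^2 - 45·x + 11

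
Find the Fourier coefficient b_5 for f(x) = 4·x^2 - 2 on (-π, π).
b_5 = (1/π) ∫_{-π}^{π} f(x)·sin(5x) dx.
Evaluate the integral (use parity and integration by parts as needed): b_5 = 0.

Final answer: 0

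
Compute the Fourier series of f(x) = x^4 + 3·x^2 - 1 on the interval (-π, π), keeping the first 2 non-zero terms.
(36 - 8·π^2)·cos(x) - 1 + π^2 + π^4/5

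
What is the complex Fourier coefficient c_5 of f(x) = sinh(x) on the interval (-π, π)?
Compute the real Fourier coefficients first: a_5 = 0, b_5 = 5·sinh(π)/(13·π).
Then c_5 = (a_5 − i·b_5)/2 = -5·i·sinh(π)/(26·π).

Final answer: -5·i·sinh(π)/(26·π)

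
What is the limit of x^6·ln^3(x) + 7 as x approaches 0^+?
The product is a 0·∞ indeterminate form at x → 0⁺.
Rewrite the product as ln^3(x) / x^(-6) and apply L'Hôpital, or use the standard hierarchy x^(-6) ≫ |ln x|^3 as x → 0⁺.
The indeterminate product → 0, so the limit = 7.

Final answer: 7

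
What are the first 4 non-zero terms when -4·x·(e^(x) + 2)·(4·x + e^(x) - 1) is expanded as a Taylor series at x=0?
-11·x^5/2 - 14·x^4 - 26·x^3 - 60·x^2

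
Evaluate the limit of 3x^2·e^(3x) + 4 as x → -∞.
The product is a 0·∞ indeterminate form at x → -∞.
Rewrite the product as 3x^2 / e^(-3x) (an ∞/∞ form) and apply L'Hôpital, or use the standard hierarchy e^(3|x|) ≫ |x^2| as x → -∞.
The indeterminate product → 0, so the limit = 4.

Final answer: 4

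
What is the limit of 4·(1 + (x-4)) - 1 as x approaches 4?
Direct substitution at x = 4 gives 3.

Final answer: 3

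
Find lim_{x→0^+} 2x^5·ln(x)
This is a 0·∞ indeterminate form at x → 0⁺.
Rewrite the product as 2·ln(x) / x^(-5) and apply L'Hôpital, or use the standard hierarchy x^(-5) ≫ |ln x| as x → 0⁺.
The indeterminate product → 0, so the limit = 0.

Final answer: 0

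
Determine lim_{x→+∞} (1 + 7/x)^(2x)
As x → +∞: write (1 + 7/x)^(2x) = ((1 + 7/x)^x)^2 → (e^7)^2 = e^14.
Limit = e^(14).

Final answer: e^(14)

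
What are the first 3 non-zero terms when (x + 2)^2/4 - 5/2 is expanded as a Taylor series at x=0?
x^2/4 + x - 3/2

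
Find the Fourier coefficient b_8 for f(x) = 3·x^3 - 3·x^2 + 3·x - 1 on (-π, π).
b_8 = (1/π) ∫_{-π}^{π} f(x)·sin(8x) dx.
Evaluate the integral (use parity and integration by parts as needed): b_8 = -3·π^2/4 - 87/128.

Final answer: -3·π^2/4 - 87/128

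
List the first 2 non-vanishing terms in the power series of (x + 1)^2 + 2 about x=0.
2·x + 3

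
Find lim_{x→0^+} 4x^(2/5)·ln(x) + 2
The product is a 0·∞ indeterminate form at x → 0⁺.
Rewrite the product as 4·ln(x) / x^(-2/5) and apply L'Hôpital, or use the standard hierarchy x^(-2/5) ≫ |ln x| as x → 0⁺.
The indeterminate product → 0, so the limit = 2.

Final answer: 2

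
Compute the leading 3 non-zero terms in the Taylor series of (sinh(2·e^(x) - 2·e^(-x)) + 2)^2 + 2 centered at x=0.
16·x^2 + 16·x + 6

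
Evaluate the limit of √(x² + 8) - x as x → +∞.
This is an ∞ − ∞ indeterminate form.
Multiply and divide by the conjugate √(x²+8) + x; the x² terms cancel, leaving 8/(√(x²+8)+x) → 0.
Limit = 0.

Final answer: 0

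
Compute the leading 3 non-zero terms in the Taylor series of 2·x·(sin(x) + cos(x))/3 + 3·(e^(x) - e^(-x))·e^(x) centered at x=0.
11·x^3/3 + 20·x^2/3 + 20·x/3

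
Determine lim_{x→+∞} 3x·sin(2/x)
As x → +∞: let u = 2/x → 0⁺; then 3·x·sin(2/x) = 3·2·sin(u)/u → 3·2·1 = 6.
Limit = 6.

Final answer: 6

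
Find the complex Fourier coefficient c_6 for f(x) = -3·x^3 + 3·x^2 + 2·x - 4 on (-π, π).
Compute the real Fourier coefficients first: a_6 = 1/3, b_6 = -5/6 + π^2.
Then c_6 = (a_6 − i·b_6)/2 = 1/6 - i·π^2/2 + 5·i/12.

Final answer: 1/6 - i·π^2/2 + 5·i/12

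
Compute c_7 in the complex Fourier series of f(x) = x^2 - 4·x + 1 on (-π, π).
Compute the real Fourier coefficients first: a_7 = -4/49, b_7 = -8/7.
Then c_7 = (a_7 − i·b_7)/2 = -2/49 + 4·i/7.

Final answer: -2/49 + 4·i/7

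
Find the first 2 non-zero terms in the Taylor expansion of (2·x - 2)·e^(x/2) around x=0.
x - 2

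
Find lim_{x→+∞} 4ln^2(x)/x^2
This is an ∞/∞ indeterminate form as x → +∞.
The polynomial denominator x^2 dominates the logarithmic numerator (any positive power of x ≫ ln^2(x) as x → ∞), so the quotient → 0.
Limit = 0.

Final answer: 0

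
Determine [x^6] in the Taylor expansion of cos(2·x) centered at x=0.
Expand to order 6: cos(2·x) = -4·x^6/45 + 2·x^4/3 - 2·x^2 + 1 + O(x^7).
The coefficient of x^6 is -4/45.

Final answer: -4/45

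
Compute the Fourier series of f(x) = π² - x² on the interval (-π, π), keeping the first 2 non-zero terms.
4·cos(x) + 2·π^2/3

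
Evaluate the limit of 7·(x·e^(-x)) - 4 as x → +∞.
Evaluate the dominant behaviour as x → +∞; each term tends to a finite value or vanishes.
Limit = -4.

Final answer: -4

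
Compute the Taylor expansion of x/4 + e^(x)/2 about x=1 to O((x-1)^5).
1/4 + e/2 + (1/4 + e/2)·(x - 1) + e·(x - 1)^2/4 + e·(x - 1)^3/12 + e·(x - 1)^4/48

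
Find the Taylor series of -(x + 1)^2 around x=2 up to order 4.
-9 - 6·(x - 2) - (x - 2)^2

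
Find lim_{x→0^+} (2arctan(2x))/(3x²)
Both numerator and denominator → 0 as x → 0^+; this is a 0/0 indeterminate form.
Expand each to leading order near x = 0: numerator ~ 4·x, denominator ~ 3·x^2.
The limit of the ratio is ∞.

Final answer: ∞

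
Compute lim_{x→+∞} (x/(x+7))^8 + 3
As x → +∞: x/(x+7) = 1/(1 + 7/x) → 1, and the 8th power of a limit-1 base also → 1; with the additive constant, 1 + 3 = 4.
Limit = 4.

Final answer: 4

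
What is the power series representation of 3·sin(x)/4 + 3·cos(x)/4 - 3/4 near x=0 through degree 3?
-x^3/8 - 3·x^2/8 + 3·x/4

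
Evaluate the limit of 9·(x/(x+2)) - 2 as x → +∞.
Evaluate the dominant behaviour as x → +∞; each term tends to a finite value or vanishes.
Limit = 7.

Final answer: 7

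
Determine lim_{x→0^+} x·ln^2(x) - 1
The product is a 0·∞ indeterminate form at x → 0⁺.
Rewrite the product as ln^2(x) / x^(-1) and apply L'Hôpital, or use the standard hierarchy x^(-1) ≫ |ln x|^2 as x → 0⁺.
The indeterminate product → 0, so the limit = -1.

Final answer: -1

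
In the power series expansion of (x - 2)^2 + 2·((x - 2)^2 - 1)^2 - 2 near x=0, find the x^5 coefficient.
Expand to order 5: (x - 2)^2 + 2·((x - 2)^2 - 1)^2 - 2 = 2·x^4 - 16·x^3 + 45·x^2 - 52·x + 20 + O(x^6).
The coefficient of x^5 is 0.

Final answer: 0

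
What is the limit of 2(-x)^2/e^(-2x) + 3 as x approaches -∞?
The quotient is an ∞/∞ indeterminate form as x → -∞.
Compare growth rates of the dominant terms (exponentials ≫ polynomials ≫ logarithms), or apply L'Hôpital's rule; the quotient → 0.
Adding the constant: 0 + 3 = 3. Limit = 3.

Final answer: 3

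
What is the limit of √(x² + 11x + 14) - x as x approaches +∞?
This is an ∞ − ∞ indeterminate form.
Multiply and divide by the conjugate √(x²+11x + 14) + x; the x² terms cancel, leaving (11x + 14)/(√(x²+11x + 14)+x) → 11/2.
Limit = 11/2.

Final answer: 11/2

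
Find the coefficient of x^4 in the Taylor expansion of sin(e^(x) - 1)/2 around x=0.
Expand to order 4: sin(e^(x) - 1)/2 = -5·x^4/48 + x^2/4 + x/2 + O(x^5).
The coefficient of x^4 is -5/48.

Final answer: -5/48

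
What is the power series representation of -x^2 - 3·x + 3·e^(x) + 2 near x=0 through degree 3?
x^3/2 + x^2/2 + 5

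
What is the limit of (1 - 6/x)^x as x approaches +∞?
As x → +∞: this is the defining limit (1 - 6/x)^x → e^(-6).
Limit = e^(-6).

Final answer: e^(-6)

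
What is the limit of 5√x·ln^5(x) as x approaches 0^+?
This is a 0·∞ indeterminate form at x → 0⁺.
Rewrite the product as 5·ln^5(x) / x^(-1/2) and apply L'Hôpital, or use the standard hierarchy x^(-1/2) ≫ |ln x|^5 as x → 0⁺.
The indeterminate product → 0, so the limit = 0.

Final answer: 0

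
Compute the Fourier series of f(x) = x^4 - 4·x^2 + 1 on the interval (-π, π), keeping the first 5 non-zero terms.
(64 - 8·π^2)·cos(x) + (-7 + 2·π^2)·cos(2·x) + (64/27 - 8·π^2/9)·cos(3·x) + (-19/16 + π^2/2)·cos(4·x) - 4·π^2/3 + 1 + π^4/5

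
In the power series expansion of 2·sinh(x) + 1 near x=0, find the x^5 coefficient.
Expand to order 5: 2·sinh(x) + 1 = x^5/60 + x^3/3 + 2·x + 1 + O(x^6).
The coefficient of x^5 is 1/60.

Final answer: 1/60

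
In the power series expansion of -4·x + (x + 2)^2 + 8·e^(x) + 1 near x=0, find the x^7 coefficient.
Expand to order 7: -4·x + (x + 2)^2 + 8·e^(x) + 1 = x^7/630 + x^6/90 + x^5/15 + x^4/3 + 4·x^3/3 + 5·x^2 + 8·x + 13 + O(x^8).
The coefficient of x^7 is 1/630.

Final answer: 1/630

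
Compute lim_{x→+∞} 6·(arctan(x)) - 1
Evaluate the dominant behaviour as x → +∞; each term tends to a finite value or vanishes.
Limit = -1 + 3·π.

Final answer: -1 + 3·π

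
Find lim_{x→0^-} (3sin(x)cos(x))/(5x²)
Both numerator and denominator → 0 as x → 0^-; this is a 0/0 indeterminate form.
Expand each to leading order near x = 0: numerator ~ 3·x, denominator ~ 5·x^2.
The limit of the ratio is -∞.

Final answer: -∞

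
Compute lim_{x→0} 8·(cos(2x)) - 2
Direct substitution at x = 0 gives 6.

Final answer: 6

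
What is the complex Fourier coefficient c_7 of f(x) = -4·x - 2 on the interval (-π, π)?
Compute the real Fourier coefficients first: a_7 = 0, b_7 = -8/7.
Then c_7 = (a_7 − i·b_7)/2 = 4·i/7.

Final answer: 4·i/7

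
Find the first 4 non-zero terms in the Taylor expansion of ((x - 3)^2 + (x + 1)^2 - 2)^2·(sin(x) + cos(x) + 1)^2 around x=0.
16·x^4 + 256·x^3/3 - 128·x^2 + 256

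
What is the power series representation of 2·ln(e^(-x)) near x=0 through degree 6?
-2·x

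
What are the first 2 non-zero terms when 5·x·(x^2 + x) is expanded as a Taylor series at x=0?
5·x^3 + 5·x^2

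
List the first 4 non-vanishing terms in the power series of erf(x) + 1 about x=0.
x^5/(5·√(π)) - 2·x^3/(3·√(π)) + 2·x/√(π) + 1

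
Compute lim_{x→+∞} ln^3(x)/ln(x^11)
This is an ∞/∞ indeterminate form as x → +∞.
Write ln(x^11) = 11·ln(x), reducing the quotient to ln^2(x)/11 → ∞.
Limit = ∞.

Final answer: ∞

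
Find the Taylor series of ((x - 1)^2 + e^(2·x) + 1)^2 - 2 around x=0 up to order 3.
8·x^3 + 18·x^2 + 7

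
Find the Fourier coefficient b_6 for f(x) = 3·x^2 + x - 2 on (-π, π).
b_6 = (1/π) ∫_{-π}^{π} f(x)·sin(6x) dx.
Evaluate the integral (use parity and integration by parts as needed): b_6 = -1/3.

Final answer: -1/3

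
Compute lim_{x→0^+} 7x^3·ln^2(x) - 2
The product is a 0·∞ indeterminate form at x → 0⁺.
Rewrite the product as 7·ln^2(x) / x^(-3) and apply L'Hôpital, or use the standard hierarchy x^(-3) ≫ |ln x|^2 as x → 0⁺.
The indeterminate product → 0, so the limit = -2.

Final answer: -2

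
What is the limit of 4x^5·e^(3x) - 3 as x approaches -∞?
The product is a 0·∞ indeterminate form at x → -∞.
Rewrite the product as 4x^5 / e^(-3x) (an ∞/∞ form) and apply L'Hôpital, or use the standard hierarchy e^(3|x|) ≫ |x^5| as x → -∞.
The indeterminate product → 0, so the limit = -3.

Final answer: -3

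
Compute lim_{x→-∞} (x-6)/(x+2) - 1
Evaluate the dominant behaviour as x → -∞; each term tends to a finite value or vanishes.
Limit = 0.

Final answer: 0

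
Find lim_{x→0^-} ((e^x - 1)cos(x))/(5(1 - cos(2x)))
Both numerator and denominator → 0 as x → 0^-; this is a 0/0 indeterminate form.
Expand each to leading order near x = 0: numerator ~ x, denominator ~ 10·x^2.
The limit of the ratio is -∞.

Final answer: -∞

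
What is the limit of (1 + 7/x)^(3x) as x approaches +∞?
As x → +∞: write (1 + 7/x)^(3x) = ((1 + 7/x)^x)^3 → (e^7)^3 = e^21.
Limit = e^(21).

Final answer: e^(21)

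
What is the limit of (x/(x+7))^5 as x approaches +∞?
As x → +∞: x/(x+7) = 1/(1 + 7/x) → 1, and the 5th power of a limit-1 base also → 1.
Limit = 1.

Final answer: 1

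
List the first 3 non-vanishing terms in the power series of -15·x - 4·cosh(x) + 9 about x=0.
-2·x^2 - 15·x + 5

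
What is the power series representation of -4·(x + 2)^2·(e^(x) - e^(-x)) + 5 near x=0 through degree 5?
-8·x^5/5 - 16·x^4/3 - 40·x^3/3 - 32·x^2 - 32·x + 5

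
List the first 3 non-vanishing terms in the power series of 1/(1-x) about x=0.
x^2 + x + 1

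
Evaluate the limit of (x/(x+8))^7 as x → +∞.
As x → +∞: x/(x+8) = 1/(1 + 8/x) → 1, and the 7th power of a limit-1 base also → 1.
Limit = 1.

Final answer: 1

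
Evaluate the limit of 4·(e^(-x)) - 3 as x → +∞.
Evaluate the dominant behaviour as x → +∞; each term tends to a finite value or vanishes.
Limit = -3.

Final answer: -3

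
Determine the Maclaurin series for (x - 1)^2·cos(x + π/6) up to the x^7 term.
x^7·(-41/10080 + √(3)/720) + x^6·(1/120 + 29·√(3)/1440) + x^5·(19/240 - √(3)/24) + x^4·(-11·√(3)/48 - 1/6) + x^3·(-5/12 + √(3)/2) + x^2·(√(3)/4 + 1) + x·(-√(3) - 1/2) + √(3)/2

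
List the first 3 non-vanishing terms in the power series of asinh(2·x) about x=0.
12·x^5/5 - 4·x^3/3 + 2·x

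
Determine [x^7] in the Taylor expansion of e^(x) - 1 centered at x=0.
Expand to order 7: e^(x) - 1 = x^7/5040 + x^6/720 + x^5/120 + x^4/24 + x^3/6 + x^2/2 + x + O(x^8).
The coefficient of x^7 is 1/5040.

Final answer: 1/5040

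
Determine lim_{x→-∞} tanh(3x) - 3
Evaluate the dominant behaviour as x → -∞; each term tends to a finite value or vanishes.
Limit = -4.

Final answer: -4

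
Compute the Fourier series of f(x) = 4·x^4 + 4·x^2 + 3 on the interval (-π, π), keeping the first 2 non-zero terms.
(176 - 32·π^2)·cos(x) + 3 + 4·π^2/3 + 4·π^4/5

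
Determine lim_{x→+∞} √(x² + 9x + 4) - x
This is an ∞ − ∞ indeterminate form.
Multiply and divide by the conjugate √(x²+9x + 4) + x; the x² terms cancel, leaving (9x + 4)/(√(x²+9x + 4)+x) → 9/2.
Limit = 9/2.

Final answer: 9/2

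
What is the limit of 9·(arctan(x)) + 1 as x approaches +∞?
Evaluate the dominant behaviour as x → +∞; each term tends to a finite value or vanishes.
Limit = 1 + 9·π/2.

Final answer: 1 + 9·π/2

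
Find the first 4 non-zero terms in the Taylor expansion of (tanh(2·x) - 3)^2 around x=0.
16·x^3 + 4·x^2 - 12·x + 9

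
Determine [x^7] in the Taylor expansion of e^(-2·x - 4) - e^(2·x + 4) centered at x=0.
Expand to order 7: e^(-2·x - 4) - e^(2·x + 4) = x^7·(-8·e^(4)/315 - 8·e^(-4)/315) + x^6·(-4·e^(4)/45 + 4·e^(-4)/45) + x^5·(-4·e^(4)/15 - 4·e^(-4)/15) + x^4·(-2·e^(4)/3 + 2·e^(-4)/3) + x^3·(-4·e^(4)/3 - 4·e^(-4)/3) + x^2·(-2·e^(4) + 2·e^(-4)) + x·(-2·e^(4) - 2·e^(-4)) - e^(4) + e^(-4) + O(x^8).
The coefficient of x^7 is -8·e^(4)/315 - 8·e^(-4)/315.

Final answer: -8·e^(4)/315 - 8·e^(-4)/315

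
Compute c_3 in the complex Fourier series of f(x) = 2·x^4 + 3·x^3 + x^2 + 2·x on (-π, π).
Compute the real Fourier coefficients first: a_3 = 20/27 - 16·π^2/9, b_3 = 2·π^2.
Then c_3 = (a_3 − i·b_3)/2 = -8·π^2/9 + 10/27 - i·π^2.

Final answer: -8·π^2/9 + 10/27 - i·π^2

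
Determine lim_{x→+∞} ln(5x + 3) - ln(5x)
This is an ∞ − ∞ indeterminate form.
Combine the logarithms: ln(5x+3) − ln(5x) = ln((5x+3)/(5x)) = ln(1 + 3/(5x)) → ln(1) = 0.
Limit = 0.

Final answer: 0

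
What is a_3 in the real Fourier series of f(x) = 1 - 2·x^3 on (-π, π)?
a_3 = (1/π) ∫_{-π}^{π} f(x)·cos(3x) dx.
Evaluate the integral (use parity and integration by parts as needed): a_3 = 0.

Final answer: 0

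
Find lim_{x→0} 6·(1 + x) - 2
Direct substitution at x = 0 gives 4.

Final answer: 4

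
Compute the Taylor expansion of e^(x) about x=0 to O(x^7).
x^6/720 + x^5/120 + x^4/24 + x^3/6 + x^2/2 + x + 1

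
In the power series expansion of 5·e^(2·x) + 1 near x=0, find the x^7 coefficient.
Expand to order 7: 5·e^(2·x) + 1 = 8·x^7/63 + 4·x^6/9 + 4·x^5/3 + 10·x^4/3 + 20·x^3/3 + 10·x^2 + 10·x + 6 + O(x^8).
The coefficient of x^7 is 8/63.

Final answer: 8/63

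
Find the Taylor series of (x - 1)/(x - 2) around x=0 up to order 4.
-x^4/32 - x^3/16 - x^2/8 - x/4 + 1/2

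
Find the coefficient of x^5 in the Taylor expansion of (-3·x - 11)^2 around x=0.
Expand to order 5: (-3·x - 11)^2 = 9·x^2 + 66·x + 121 + O(x^6).
The coefficient of x^5 is 0.

Final answer: 0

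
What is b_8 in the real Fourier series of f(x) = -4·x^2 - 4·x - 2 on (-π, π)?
b_8 = (1/π) ∫_{-π}^{π} f(x)·sin(8x) dx.
Evaluate the integral (use parity and integration by parts as needed): b_8 = 1.

Final answer: 1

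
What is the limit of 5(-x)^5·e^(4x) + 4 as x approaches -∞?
The product is a 0·∞ indeterminate form at x → -∞.
Rewrite the product as 5(-x)^5 / e^(-4x) (an ∞/∞ form) and apply L'Hôpital, or use the standard hierarchy e^(4|x|) ≫ |(-x)^5| as x → -∞.
The indeterminate product → 0, so the limit = 4.

Final answer: 4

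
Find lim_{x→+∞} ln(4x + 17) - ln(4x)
This is an ∞ − ∞ indeterminate form.
Combine the logarithms: ln(4x+17) − ln(4x) = ln((4x+17)/(4x)) = ln(1 + 17/(4x)) → ln(1) = 0.
Limit = 0.

Final answer: 0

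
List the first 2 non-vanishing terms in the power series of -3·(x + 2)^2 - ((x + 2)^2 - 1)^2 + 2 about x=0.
-36·x - 19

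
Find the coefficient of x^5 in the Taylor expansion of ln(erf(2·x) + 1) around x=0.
Expand to order 5: ln(erf(2·x) + 1) = x^5·(-1280·π^2 + 96·π^3 + 3072·π)/(15·π^(7/2)) + x^4·(-192 + 64·π)/(3·π^2) + x^3·(64 - 16·π)/(3·π^(3/2)) - 8·x^2/π + 4·x/√(π) + O(x^6).
The coefficient of x^5 is (-1280·π^2 + 96·π^3 + 3072·π)/(15·π^(7/2)).

Final answer: (-1280·π^2 + 96·π^3 + 3072·π)/(15·π^(7/2))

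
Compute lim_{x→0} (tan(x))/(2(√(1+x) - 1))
Both numerator and denominator → 0 as x → 0; this is a 0/0 indeterminate form.
Expand each to leading order near x = 0: numerator ~ x, denominator ~ x.
The limit of the ratio is 1.

Final answer: 1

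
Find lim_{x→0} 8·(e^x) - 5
Direct substitution at x = 0 gives 3.

Final answer: 3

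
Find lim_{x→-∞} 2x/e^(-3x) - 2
The quotient is an ∞/∞ indeterminate form as x → -∞.
Compare growth rates of the dominant terms (exponentials ≫ polynomials ≫ logarithms), or apply L'Hôpital's rule; the quotient → 0.
Adding the constant: 0 - 2 = -2. Limit = -2.

Final answer: -2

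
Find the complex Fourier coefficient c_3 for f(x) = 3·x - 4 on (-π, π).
Compute the real Fourier coefficients first: a_3 = 0, b_3 = 2.
Then c_3 = (a_3 − i·b_3)/2 = -i.

Final answer: -i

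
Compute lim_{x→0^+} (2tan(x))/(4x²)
Both numerator and denominator → 0 as x → 0^+; this is a 0/0 indeterminate form.
Expand each to leading order near x = 0: numerator ~ 2·x, denominator ~ 4·x^2.
The limit of the ratio is ∞.

Final answer: ∞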